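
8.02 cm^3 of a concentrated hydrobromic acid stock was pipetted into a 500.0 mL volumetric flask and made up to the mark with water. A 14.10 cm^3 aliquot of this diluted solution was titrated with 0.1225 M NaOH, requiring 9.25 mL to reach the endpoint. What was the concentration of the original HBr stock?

n(NaOH) = 0.1225 x 0.009250 = 0.001133 mol.
n(HBr) in the aliquot = 0.001133 mol.
[diluted HBr] = 0.001133 / 0.01410 = 0.08036 M.
Dilution factor = 500.0/8.020 = 62.34, so [stock] = 0.08036 x 62.34 = 5.01 M.

5.01 M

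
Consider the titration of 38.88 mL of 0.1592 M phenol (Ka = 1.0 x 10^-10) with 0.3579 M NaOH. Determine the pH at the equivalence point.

11.52

n(C6H5OH) = 0.1592 x 0.03888 = 0.006190 mol; V(NaOH) at equivalence = 0.006190/0.3579 = 0.01729 L.
At equivalence all the acid is converted to C6H5O-; total volume = 0.03888 + 0.01729 = 0.05617 L, so [C6H5O-] = 0.006190/0.05617 = 0.1102 M.
Kb = Kw/Ka = 1.0e-14 / 1.0 x 10^-10 = 0.000100.
[OH^-] = sqrt(Kb x [C6H5O-]) = sqrt(0.000100 x 0.1102) = 0.00332 M.
pOH = 2.48, so pH = 14.00 - 2.48 = 11.52.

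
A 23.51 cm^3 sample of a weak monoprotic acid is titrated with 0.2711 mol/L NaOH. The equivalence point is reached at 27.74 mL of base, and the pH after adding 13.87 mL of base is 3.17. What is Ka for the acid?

13.87 mL is half of the equivalence volume, so this is the half-equivalence point where [HA] = [A^-].
At half-equivalence pH = pKa, so pKa = 3.17.
Ka = 10^(-3.17) = 6.8 x 10^-4.

6.8 x 10^-4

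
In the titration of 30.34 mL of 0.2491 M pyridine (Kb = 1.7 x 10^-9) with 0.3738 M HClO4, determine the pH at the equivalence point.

n(C5H5N) = 0.2491 x 0.03034 = 0.007558 mol; V(HClO4) at equivalence = 0.007558/0.3738 = 0.02022 L.
At equivalence the base is fully converted to C5H5NH+; total volume = 0.05056 L, so [C5H5NH+] = 0.007558/0.05056 = 0.1495 M.
Ka(C5H5NH+) = Kw/Kb = 1.0e-14 / 1.7 x 10^-9 = 5.88e-6.
[H^+] = sqrt(Ka x [C5H5NH+]) = sqrt(5.88e-6 x 0.1495) = 0.000938 M.
pH = -log(0.000938) = 3.03.

3.03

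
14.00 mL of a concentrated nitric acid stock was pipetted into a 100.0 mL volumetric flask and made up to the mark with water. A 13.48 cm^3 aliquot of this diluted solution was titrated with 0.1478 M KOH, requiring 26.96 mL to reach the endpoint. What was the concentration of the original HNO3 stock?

2.11 M

n(KOH) = 0.1478 x 0.02696 = 0.003985 mol.
n(HNO3) in the aliquot = 0.003985 mol.
[diluted HNO3] = 0.003985 / 0.01348 = 0.2956 M.
Dilution factor = 100.0/14.00 = 7.143, so [stock] = 0.2956 x 7.143 = 2.11 M.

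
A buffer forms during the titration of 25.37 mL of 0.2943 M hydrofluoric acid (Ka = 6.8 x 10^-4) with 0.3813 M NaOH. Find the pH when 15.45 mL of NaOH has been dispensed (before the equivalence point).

Initial n(HF) = 0.2943 x 0.02537 = 0.007466 mol.
n(NaOH) added = 0.3813 x 0.01545 = 0.005891 mol, converting that many moles of HF to F-.
Remaining n(HF) = 0.001575 mol; n(F-) = 0.005891 mol.
By Henderson-Hasselbalch, pH = pKa + log([A^-]/[HA]) = 3.17 + log(0.005891/0.001575) = 3.17 + (+0.57) = 3.74.

3.74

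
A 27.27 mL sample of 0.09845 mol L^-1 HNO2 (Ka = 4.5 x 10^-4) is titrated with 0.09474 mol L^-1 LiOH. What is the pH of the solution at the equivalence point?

8.02

n(HNO2) = 0.09845 x 0.02727 = 0.002685 mol; V(LiOH) at equivalence = 0.002685/0.09474 = 0.02834 L.
At equivalence all the acid is converted to NO2-; total volume = 0.02727 + 0.02834 = 0.05561 L, so [NO2-] = 0.002685/0.05561 = 0.04828 M.
Kb = Kw/Ka = 1.0e-14 / 4.5 x 10^-4 = 2.22e-11.
[OH^-] = sqrt(Kb x [NO2-]) = sqrt(2.22e-11 x 0.04828) = 1.04e-6 M.
pOH = 5.98, so pH = 14.00 - 5.98 = 8.02.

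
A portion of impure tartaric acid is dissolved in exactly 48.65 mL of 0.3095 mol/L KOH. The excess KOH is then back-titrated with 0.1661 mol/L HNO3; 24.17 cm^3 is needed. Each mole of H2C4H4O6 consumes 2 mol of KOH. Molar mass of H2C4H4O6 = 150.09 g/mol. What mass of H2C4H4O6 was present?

0.829 g

Total n(KOH) added = 0.3095 x 0.04865 = 0.01506 mol.
n(HNO3) used = 0.1661 x 0.02417 = 0.004015 mol, which equals the excess n(KOH).
So n(KOH) consumed by the sample = 0.01506 - 0.004015 = 0.01104 mol.
n(H2C4H4O6) = 0.01104 / 2 = 0.005521 mol.
mass = 0.005521 mol x 150.09 g/mol = 0.829 g.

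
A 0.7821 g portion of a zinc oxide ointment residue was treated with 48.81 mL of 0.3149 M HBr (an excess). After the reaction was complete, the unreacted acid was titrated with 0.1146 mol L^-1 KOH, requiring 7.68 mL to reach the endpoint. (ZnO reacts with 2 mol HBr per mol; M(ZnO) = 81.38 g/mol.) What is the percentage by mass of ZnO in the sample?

75.4%

Total n(HBr) added = 0.3149 x 0.04881 = 0.01537 mol.
n(KOH) used = 0.1146 x 0.007680 = 0.0008801 mol, which equals the excess n(HBr).
So n(HBr) consumed by the sample = 0.01537 - 0.0008801 = 0.01449 mol.
n(ZnO) = 0.01449 / 2 = 0.007245 mol.
mass ZnO = 0.007245 x 81.38 = 0.5896 g, so %ZnO = 0.5896/0.7821 x 100 = 75.4%.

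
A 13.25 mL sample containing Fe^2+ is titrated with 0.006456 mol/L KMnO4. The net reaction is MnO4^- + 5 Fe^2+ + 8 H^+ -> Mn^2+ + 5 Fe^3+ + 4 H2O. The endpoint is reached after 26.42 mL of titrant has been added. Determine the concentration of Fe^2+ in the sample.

0.0644 M

n(KMnO4) = 0.006456 x 0.02642 = 0.0001706 mol.
From the balanced equation, 1 mol KMnO4 reacts with 5 mol Fe^2+, so n(Fe^2+) = 0.0001706 x 5/1 = 0.0008528 mol.
[Fe^2+] = 0.0008528 / 0.01325 L = 0.0644 M.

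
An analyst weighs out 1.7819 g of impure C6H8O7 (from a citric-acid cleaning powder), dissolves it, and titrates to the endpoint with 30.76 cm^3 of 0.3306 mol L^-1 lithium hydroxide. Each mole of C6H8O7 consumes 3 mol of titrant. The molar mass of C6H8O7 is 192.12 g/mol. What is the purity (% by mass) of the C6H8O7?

36.5%

n(LiOH) = 0.3306 x 0.03076 = 0.01017 mol.
n(C6H8O7) = 0.01017 / 3 = 0.003390 mol.
mass of C6H8O7 = 0.003390 x 192.12 = 0.6512 g.
% purity = 0.6512 / 1.7819 x 100 = 36.5%.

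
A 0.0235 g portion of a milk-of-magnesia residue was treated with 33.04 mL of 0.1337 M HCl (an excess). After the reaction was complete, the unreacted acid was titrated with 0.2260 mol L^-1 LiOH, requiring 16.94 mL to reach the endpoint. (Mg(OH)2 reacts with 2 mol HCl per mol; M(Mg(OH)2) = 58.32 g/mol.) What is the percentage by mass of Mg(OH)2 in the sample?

Total n(HCl) added = 0.1337 x 0.03304 = 0.004417 mol.
n(LiOH) used = 0.2260 x 0.01694 = 0.003828 mol, which equals the excess n(HCl).
So n(HCl) consumed by the sample = 0.004417 - 0.003828 = 0.0005890 mol.
n(Mg(OH)2) = 0.0005890 / 2 = 0.0002945 mol.
mass Mg(OH)2 = 0.0002945 x 58.32 = 0.01718 g, so %Mg(OH)2 = 0.01718/0.0235 x 100 = 73.1%.

73.1%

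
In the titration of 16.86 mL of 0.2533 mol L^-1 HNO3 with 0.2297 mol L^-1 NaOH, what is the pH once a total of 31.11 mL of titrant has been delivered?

12.78

n(acid) = 0.2533 x 0.01686 = 0.004271 mol; n(NaOH) added = 0.2297 x 0.03111 = 0.007146 mol.
Base is in excess by 0.007146 - 0.004271 = 0.002875 mol in a total volume of 0.04797 L.
[OH^-] = 0.002875/0.04797 = 0.05994 M, so pOH = 1.22 and pH = 14.00 - 1.22 = 12.78.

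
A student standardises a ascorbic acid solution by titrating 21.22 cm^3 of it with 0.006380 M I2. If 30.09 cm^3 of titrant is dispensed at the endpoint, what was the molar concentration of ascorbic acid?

n(I2) = 0.006380 x 0.03009 = 0.0001920 mol.
From the balanced equation, 1 mol I2 reacts with 1 mol ascorbic acid, so n(ascorbic acid) = 0.0001920 x 1/1 = 0.0001920 mol.
[ascorbic acid] = 0.0001920 / 0.02122 L = 0.00905 M.

0.00905 M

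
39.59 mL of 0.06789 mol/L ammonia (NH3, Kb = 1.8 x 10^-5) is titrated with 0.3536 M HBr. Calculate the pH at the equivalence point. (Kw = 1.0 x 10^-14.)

5.25

n(NH3) = 0.06789 x 0.03959 = 0.002688 mol; V(HBr) at equivalence = 0.002688/0.3536 = 0.007601 L.
At equivalence the base is fully converted to NH4+; total volume = 0.04719 L, so [NH4+] = 0.002688/0.04719 = 0.05695 M.
Ka(NH4+) = Kw/Kb = 1.0e-14 / 1.8 x 10^-5 = 5.56e-10.
[H^+] = sqrt(Ka x [NH4+]) = sqrt(5.56e-10 x 0.05695) = 5.63e-6 M.
pH = -log(5.63e-6) = 5.25.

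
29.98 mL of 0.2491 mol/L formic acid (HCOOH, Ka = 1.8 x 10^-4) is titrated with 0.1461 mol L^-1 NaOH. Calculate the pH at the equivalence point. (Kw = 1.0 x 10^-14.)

8.35

n(HCOOH) = 0.2491 x 0.02998 = 0.007468 mol; V(NaOH) at equivalence = 0.007468/0.1461 = 0.05112 L.
At equivalence all the acid is converted to HCOO-; total volume = 0.02998 + 0.05112 = 0.08110 L, so [HCOO-] = 0.007468/0.08110 = 0.09209 M.
Kb = Kw/Ka = 1.0e-14 / 1.8 x 10^-4 = 5.56e-11.
[OH^-] = sqrt(Kb x [HCOO-]) = sqrt(5.56e-11 x 0.09209) = 2.26e-6 M.
pOH = 5.65, so pH = 14.00 - 5.65 = 8.35.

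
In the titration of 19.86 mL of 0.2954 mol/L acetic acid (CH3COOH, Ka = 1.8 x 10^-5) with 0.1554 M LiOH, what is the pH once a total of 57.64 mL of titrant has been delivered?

12.60

n(acid) = 0.2954 x 0.01986 = 0.005867 mol; n(LiOH) added = 0.1554 x 0.05764 = 0.008957 mol.
Base is in excess by 0.008957 - 0.005867 = 0.003091 mol in a total volume of 0.07750 L.
[OH^-] = 0.003091/0.07750 = 0.03988 M, so pOH = 1.40 and pH = 14.00 - 1.40 = 12.60.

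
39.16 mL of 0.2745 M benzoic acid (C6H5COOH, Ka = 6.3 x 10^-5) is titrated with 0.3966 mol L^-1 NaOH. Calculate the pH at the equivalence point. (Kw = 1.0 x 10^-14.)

n(C6H5COOH) = 0.2745 x 0.03916 = 0.01075 mol; V(NaOH) at equivalence = 0.01075/0.3966 = 0.02710 L.
At equivalence all the acid is converted to C6H5COO-; total volume = 0.03916 + 0.02710 = 0.06626 L, so [C6H5COO-] = 0.01075/0.06626 = 0.1622 M.
Kb = Kw/Ka = 1.0e-14 / 6.3 x 10^-5 = 1.59e-10.
[OH^-] = sqrt(Kb x [C6H5COO-]) = sqrt(1.59e-10 x 0.1622) = 5.07e-6 M.
pOH = 5.29, so pH = 14.00 - 5.29 = 8.71.

8.71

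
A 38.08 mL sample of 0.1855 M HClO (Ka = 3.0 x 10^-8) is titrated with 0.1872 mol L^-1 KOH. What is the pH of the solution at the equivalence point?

n(HClO) = 0.1855 x 0.03808 = 0.007064 mol; V(KOH) at equivalence = 0.007064/0.1872 = 0.03773 L.
At equivalence all the acid is converted to ClO-; total volume = 0.03808 + 0.03773 = 0.07581 L, so [ClO-] = 0.007064/0.07581 = 0.09317 M.
Kb = Kw/Ka = 1.0e-14 / 3.0 x 10^-8 = 3.33e-7.
[OH^-] = sqrt(Kb x [ClO-]) = sqrt(3.33e-7 x 0.09317) = 0.000176 M.
pOH = 3.75, so pH = 14.00 - 3.75 = 10.25.

10.25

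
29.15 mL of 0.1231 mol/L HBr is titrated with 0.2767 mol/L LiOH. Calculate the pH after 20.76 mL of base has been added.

n(acid) = 0.1231 x 0.02915 = 0.003588 mol; n(LiOH) added = 0.2767 x 0.02076 = 0.005744 mol.
Base is in excess by 0.005744 - 0.003588 = 0.002156 mol in a total volume of 0.04991 L.
[OH^-] = 0.002156/0.04991 = 0.04320 M, so pOH = 1.36 and pH = 14.00 - 1.36 = 12.64.

12.64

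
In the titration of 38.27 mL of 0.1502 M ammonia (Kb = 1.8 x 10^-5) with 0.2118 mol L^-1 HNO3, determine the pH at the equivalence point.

n(NH3) = 0.1502 x 0.03827 = 0.005748 mol; V(HNO3) at equivalence = 0.005748/0.2118 = 0.02714 L.
At equivalence the base is fully converted to NH4+; total volume = 0.06541 L, so [NH4+] = 0.005748/0.06541 = 0.08788 M.
Ka(NH4+) = Kw/Kb = 1.0e-14 / 1.8 x 10^-5 = 5.56e-10.
[H^+] = sqrt(Ka x [NH4+]) = sqrt(5.56e-10 x 0.08788) = 6.99e-6 M.
pH = -log(6.99e-6) = 5.16.

5.16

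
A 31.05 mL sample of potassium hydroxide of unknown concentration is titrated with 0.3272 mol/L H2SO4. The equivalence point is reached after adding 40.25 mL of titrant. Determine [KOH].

0.848 M

n(H2SO4) delivered = 0.3272 x 0.04025 = 0.01317 mol.
The reaction is 2 KOH + 1 H2SO4, so n(KOH) = 0.01317 x 2/1 = 0.02634 mol.
[KOH] = 0.02634 mol / 0.03105 L = 0.848 M.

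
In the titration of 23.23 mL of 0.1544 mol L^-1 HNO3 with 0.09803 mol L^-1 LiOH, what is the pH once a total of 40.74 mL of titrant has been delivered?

n(acid) = 0.1544 x 0.02323 = 0.003587 mol; n(LiOH) added = 0.09803 x 0.04074 = 0.003994 mol.
Base is in excess by 0.003994 - 0.003587 = 0.0004070 mol in a total volume of 0.06397 L.
[OH^-] = 0.0004070/0.06397 = 0.006363 M, so pOH = 2.20 and pH = 14.00 - 2.20 = 11.80.

11.80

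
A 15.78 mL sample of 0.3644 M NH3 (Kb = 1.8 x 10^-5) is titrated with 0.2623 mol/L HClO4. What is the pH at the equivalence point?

n(NH3) = 0.3644 x 0.01578 = 0.005750 mol; V(HClO4) at equivalence = 0.005750/0.2623 = 0.02192 L.
At equivalence the base is fully converted to NH4+; total volume = 0.03770 L, so [NH4+] = 0.005750/0.03770 = 0.1525 M.
Ka(NH4+) = Kw/Kb = 1.0e-14 / 1.8 x 10^-5 = 5.56e-10.
[H^+] = sqrt(Ka x [NH4+]) = sqrt(5.56e-10 x 0.1525) = 9.20e-6 M.
pH = -log(9.20e-6) = 5.04.

5.04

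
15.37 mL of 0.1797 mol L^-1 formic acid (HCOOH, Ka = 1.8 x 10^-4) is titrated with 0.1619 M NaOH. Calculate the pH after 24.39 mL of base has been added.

n(acid) = 0.1797 x 0.01537 = 0.002762 mol; n(NaOH) added = 0.1619 x 0.02439 = 0.003949 mol.
Base is in excess by 0.003949 - 0.002762 = 0.001187 mol in a total volume of 0.03976 L.
[OH^-] = 0.001187/0.03976 = 0.02985 M, so pOH = 1.53 and pH = 14.00 - 1.53 = 12.47.

12.47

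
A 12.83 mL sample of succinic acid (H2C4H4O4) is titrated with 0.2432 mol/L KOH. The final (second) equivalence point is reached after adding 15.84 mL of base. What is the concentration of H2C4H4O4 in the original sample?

n(KOH) = 0.2432 x 0.01584 = 0.003852 mol.
At the final (second) equivalence point, 2 mol OH^- react per mol H2C4H4O4, so n(H2C4H4O4) = 0.003852 / 2 = 0.001926 mol.
[H2C4H4O4] = 0.001926 / 0.01283 L = 0.150 M.

0.150 M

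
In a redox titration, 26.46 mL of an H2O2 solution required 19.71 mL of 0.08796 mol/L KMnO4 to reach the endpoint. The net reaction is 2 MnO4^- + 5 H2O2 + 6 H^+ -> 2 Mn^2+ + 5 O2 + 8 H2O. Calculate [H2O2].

n(KMnO4) = 0.08796 x 0.01971 = 0.001734 mol.
From the balanced equation, 2 mol KMnO4 reacts with 5 mol H2O2, so n(H2O2) = 0.001734 x 5/2 = 0.004334 mol.
[H2O2] = 0.004334 / 0.02646 L = 0.164 M.

0.164 M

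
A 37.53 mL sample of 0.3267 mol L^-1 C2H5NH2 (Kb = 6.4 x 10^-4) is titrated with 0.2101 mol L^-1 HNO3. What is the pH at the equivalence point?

5.85

n(C2H5NH2) = 0.3267 x 0.03753 = 0.01226 mol; V(HNO3) at equivalence = 0.01226/0.2101 = 0.05836 L.
At equivalence the base is fully converted to C2H5NH3+; total volume = 0.09589 L, so [C2H5NH3+] = 0.01226/0.09589 = 0.1279 M.
Ka(C2H5NH3+) = Kw/Kb = 1.0e-14 / 6.4 x 10^-4 = 1.56e-11.
[H^+] = sqrt(Ka x [C2H5NH3+]) = sqrt(1.56e-11 x 0.1279) = 1.41e-6 M.
pH = -log(1.41e-6) = 5.85.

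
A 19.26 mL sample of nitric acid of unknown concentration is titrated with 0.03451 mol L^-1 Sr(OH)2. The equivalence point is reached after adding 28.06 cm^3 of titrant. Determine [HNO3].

0.101 M

n(Sr(OH)2) delivered = 0.03451 x 0.02806 = 0.0009684 mol.
The reaction is 2 HNO3 + 1 Sr(OH)2, so n(HNO3) = 0.0009684 x 2/1 = 0.001937 mol.
[HNO3] = 0.001937 mol / 0.01926 L = 0.101 M.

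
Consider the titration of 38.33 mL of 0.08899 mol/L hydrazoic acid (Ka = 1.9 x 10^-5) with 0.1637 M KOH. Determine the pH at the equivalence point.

n(HN3) = 0.08899 x 0.03833 = 0.003411 mol; V(KOH) at equivalence = 0.003411/0.1637 = 0.02084 L.
At equivalence all the acid is converted to N3-; total volume = 0.03833 + 0.02084 = 0.05917 L, so [N3-] = 0.003411/0.05917 = 0.05765 M.
Kb = Kw/Ka = 1.0e-14 / 1.9 x 10^-5 = 5.26e-10.
[OH^-] = sqrt(Kb x [N3-]) = sqrt(5.26e-10 x 0.05765) = 5.51e-6 M.
pOH = 5.26, so pH = 14.00 - 5.26 = 8.74.

8.74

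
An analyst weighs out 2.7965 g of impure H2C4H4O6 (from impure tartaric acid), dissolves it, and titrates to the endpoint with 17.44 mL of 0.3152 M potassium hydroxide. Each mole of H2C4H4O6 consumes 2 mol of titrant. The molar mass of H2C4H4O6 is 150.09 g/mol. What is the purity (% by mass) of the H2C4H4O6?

n(KOH) = 0.3152 x 0.01744 = 0.005497 mol.
n(H2C4H4O6) = 0.005497 / 2 = 0.002749 mol.
mass of H2C4H4O6 = 0.002749 x 150.09 = 0.4125 g.
% purity = 0.4125 / 2.7965 x 100 = 14.8%.

14.8%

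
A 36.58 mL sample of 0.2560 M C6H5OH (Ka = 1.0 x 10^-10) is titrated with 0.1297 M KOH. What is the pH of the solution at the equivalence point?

n(C6H5OH) = 0.2560 x 0.03658 = 0.009364 mol; V(KOH) at equivalence = 0.009364/0.1297 = 0.07220 L.
At equivalence all the acid is converted to C6H5O-; total volume = 0.03658 + 0.07220 = 0.1088 L, so [C6H5O-] = 0.009364/0.1088 = 0.08609 M.
Kb = Kw/Ka = 1.0e-14 / 1.0 x 10^-10 = 0.000100.
[OH^-] = sqrt(Kb x [C6H5O-]) = sqrt(0.000100 x 0.08609) = 0.00293 M.
pOH = 2.53, so pH = 14.00 - 2.53 = 11.47.

11.47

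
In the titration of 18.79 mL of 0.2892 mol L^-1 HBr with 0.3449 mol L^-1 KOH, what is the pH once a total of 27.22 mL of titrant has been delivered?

n(acid) = 0.2892 x 0.01879 = 0.005434 mol; n(KOH) added = 0.3449 x 0.02722 = 0.009388 mol.
Base is in excess by 0.009388 - 0.005434 = 0.003954 mol in a total volume of 0.04601 L.
[OH^-] = 0.003954/0.04601 = 0.08594 M, so pOH = 1.07 and pH = 14.00 - 1.07 = 12.93.

12.93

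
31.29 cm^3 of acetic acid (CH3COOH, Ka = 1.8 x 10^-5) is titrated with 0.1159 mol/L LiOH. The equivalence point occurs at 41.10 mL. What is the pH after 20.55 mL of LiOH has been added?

4.74

20.55 mL is exactly half the equivalence volume (41.10/2), i.e. the half-equivalence point.
There, n(HA) = n(A^-), so pH = pKa = -log(1.8 x 10^-5) = 4.74.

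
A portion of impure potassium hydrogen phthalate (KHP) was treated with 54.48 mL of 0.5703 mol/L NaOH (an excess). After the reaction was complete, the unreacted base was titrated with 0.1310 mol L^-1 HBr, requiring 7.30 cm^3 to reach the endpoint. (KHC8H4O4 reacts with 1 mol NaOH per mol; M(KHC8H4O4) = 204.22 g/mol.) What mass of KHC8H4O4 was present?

6.15 g

Total n(NaOH) added = 0.5703 x 0.05448 = 0.03107 mol.
n(HBr) used = 0.1310 x 0.007300 = 0.0009563 mol, which equals the excess n(NaOH).
So n(NaOH) consumed by the sample = 0.03107 - 0.0009563 = 0.03011 mol.
n(KHC8H4O4) = 0.03011 / 1 = 0.03011 mol.
mass = 0.03011 mol x 204.22 g/mol = 6.15 g.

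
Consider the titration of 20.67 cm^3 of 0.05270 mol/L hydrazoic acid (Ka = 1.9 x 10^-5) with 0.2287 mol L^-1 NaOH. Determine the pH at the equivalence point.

n(HN3) = 0.05270 x 0.02067 = 0.001089 mol; V(NaOH) at equivalence = 0.001089/0.2287 = 0.004763 L.
At equivalence all the acid is converted to N3-; total volume = 0.02067 + 0.004763 = 0.02543 L, so [N3-] = 0.001089/0.02543 = 0.04283 M.
Kb = Kw/Ka = 1.0e-14 / 1.9 x 10^-5 = 5.26e-10.
[OH^-] = sqrt(Kb x [N3-]) = sqrt(5.26e-10 x 0.04283) = 4.75e-6 M.
pOH = 5.32, so pH = 14.00 - 5.32 = 8.68.

8.68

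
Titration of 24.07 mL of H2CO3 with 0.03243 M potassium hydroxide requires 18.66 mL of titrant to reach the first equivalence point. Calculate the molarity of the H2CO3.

n(KOH) = 0.03243 x 0.01866 = 0.0006051 mol.
At the first equivalence point, 1 mol OH^- react per mol H2CO3, so n(H2CO3) = 0.0006051 / 1 = 0.0006051 mol.
[H2CO3] = 0.0006051 / 0.02407 L = 0.0251 M.

0.0251 M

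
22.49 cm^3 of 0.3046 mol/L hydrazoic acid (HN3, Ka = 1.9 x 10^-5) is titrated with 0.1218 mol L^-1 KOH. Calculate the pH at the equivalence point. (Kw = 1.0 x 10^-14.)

8.83

n(HN3) = 0.3046 x 0.02249 = 0.006850 mol; V(KOH) at equivalence = 0.006850/0.1218 = 0.05624 L.
At equivalence all the acid is converted to N3-; total volume = 0.02249 + 0.05624 = 0.07873 L, so [N3-] = 0.006850/0.07873 = 0.08701 M.
Kb = Kw/Ka = 1.0e-14 / 1.9 x 10^-5 = 5.26e-10.
[OH^-] = sqrt(Kb x [N3-]) = sqrt(5.26e-10 x 0.08701) = 6.77e-6 M.
pOH = 5.17, so pH = 14.00 - 5.17 = 8.83.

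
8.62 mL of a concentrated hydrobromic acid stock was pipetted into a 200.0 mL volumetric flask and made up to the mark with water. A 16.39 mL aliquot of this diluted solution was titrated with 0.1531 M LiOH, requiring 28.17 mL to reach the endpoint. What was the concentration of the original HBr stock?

n(LiOH) = 0.1531 x 0.02817 = 0.004313 mol.
n(HBr) in the aliquot = 0.004313 mol.
[diluted HBr] = 0.004313 / 0.01639 = 0.2631 M.
Dilution factor = 200.0/8.620 = 23.20, so [stock] = 0.2631 x 23.20 = 6.11 M.

6.11 M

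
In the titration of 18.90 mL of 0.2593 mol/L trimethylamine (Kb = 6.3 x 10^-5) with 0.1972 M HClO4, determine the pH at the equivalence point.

n((CH3)3N) = 0.2593 x 0.01890 = 0.004901 mol; V(HClO4) at equivalence = 0.004901/0.1972 = 0.02485 L.
At equivalence the base is fully converted to (CH3)3NH+; total volume = 0.04375 L, so [(CH3)3NH+] = 0.004901/0.04375 = 0.1120 M.
Ka((CH3)3NH+) = Kw/Kb = 1.0e-14 / 6.3 x 10^-5 = 1.59e-10.
[H^+] = sqrt(Ka x [(CH3)3NH+]) = sqrt(1.59e-10 x 0.1120) = 4.22e-6 M.
pH = -log(4.22e-6) = 5.38.

5.38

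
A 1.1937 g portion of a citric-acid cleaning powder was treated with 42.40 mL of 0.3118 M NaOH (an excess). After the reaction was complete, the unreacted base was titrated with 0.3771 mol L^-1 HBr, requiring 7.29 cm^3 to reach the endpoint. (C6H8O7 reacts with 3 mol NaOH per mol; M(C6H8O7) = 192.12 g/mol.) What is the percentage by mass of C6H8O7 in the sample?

Total n(NaOH) added = 0.3118 x 0.04240 = 0.01322 mol.
n(HBr) used = 0.3771 x 0.007290 = 0.002749 mol, which equals the excess n(NaOH).
So n(NaOH) consumed by the sample = 0.01322 - 0.002749 = 0.01047 mol.
n(C6H8O7) = 0.01047 / 3 = 0.003490 mol.
mass C6H8O7 = 0.003490 x 192.12 = 0.6706 g, so %C6H8O7 = 0.6706/1.1937 x 100 = 56.2%.

56.2%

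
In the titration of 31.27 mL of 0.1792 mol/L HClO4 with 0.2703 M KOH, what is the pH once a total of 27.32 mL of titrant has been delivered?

12.48

n(acid) = 0.1792 x 0.03127 = 0.005604 mol; n(KOH) added = 0.2703 x 0.02732 = 0.007385 mol.
Base is in excess by 0.007385 - 0.005604 = 0.001781 mol in a total volume of 0.05859 L.
[OH^-] = 0.001781/0.05859 = 0.03040 M, so pOH = 1.52 and pH = 14.00 - 1.52 = 12.48.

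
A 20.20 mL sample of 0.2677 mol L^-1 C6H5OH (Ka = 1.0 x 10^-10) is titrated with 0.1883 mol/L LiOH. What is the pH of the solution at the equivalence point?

n(C6H5OH) = 0.2677 x 0.02020 = 0.005408 mol; V(LiOH) at equivalence = 0.005408/0.1883 = 0.02872 L.
At equivalence all the acid is converted to C6H5O-; total volume = 0.02020 + 0.02872 = 0.04892 L, so [C6H5O-] = 0.005408/0.04892 = 0.1105 M.
Kb = Kw/Ka = 1.0e-14 / 1.0 x 10^-10 = 0.000100.
[OH^-] = sqrt(Kb x [C6H5O-]) = sqrt(0.000100 x 0.1105) = 0.00332 M.
pOH = 2.48, so pH = 14.00 - 2.48 = 11.52.

11.52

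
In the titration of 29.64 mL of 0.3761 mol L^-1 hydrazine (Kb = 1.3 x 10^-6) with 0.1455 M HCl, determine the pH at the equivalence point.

4.55

n(N2H4) = 0.3761 x 0.02964 = 0.01115 mol; V(HCl) at equivalence = 0.01115/0.1455 = 0.07662 L.
At equivalence the base is fully converted to N2H5+; total volume = 0.1063 L, so [N2H5+] = 0.01115/0.1063 = 0.1049 M.
Ka(N2H5+) = Kw/Kb = 1.0e-14 / 1.3 x 10^-6 = 7.69e-9.
[H^+] = sqrt(Ka x [N2H5+]) = sqrt(7.69e-9 x 0.1049) = 2.84e-5 M.
pH = -log(2.84e-5) = 4.55.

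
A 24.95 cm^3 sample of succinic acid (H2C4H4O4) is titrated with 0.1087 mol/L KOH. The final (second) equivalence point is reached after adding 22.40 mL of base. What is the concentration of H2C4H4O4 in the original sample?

n(KOH) = 0.1087 x 0.02240 = 0.002435 mol.
At the final (second) equivalence point, 2 mol OH^- react per mol H2C4H4O4, so n(H2C4H4O4) = 0.002435 / 2 = 0.001217 mol.
[H2C4H4O4] = 0.001217 / 0.02495 L = 0.0488 M.

0.0488 M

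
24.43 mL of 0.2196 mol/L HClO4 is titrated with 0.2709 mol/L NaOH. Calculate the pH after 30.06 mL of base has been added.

n(acid) = 0.2196 x 0.02443 = 0.005365 mol; n(NaOH) added = 0.2709 x 0.03006 = 0.008143 mol.
Base is in excess by 0.008143 - 0.005365 = 0.002778 mol in a total volume of 0.05449 L.
[OH^-] = 0.002778/0.05449 = 0.05099 M, so pOH = 1.29 and pH = 14.00 - 1.29 = 12.71.

12.71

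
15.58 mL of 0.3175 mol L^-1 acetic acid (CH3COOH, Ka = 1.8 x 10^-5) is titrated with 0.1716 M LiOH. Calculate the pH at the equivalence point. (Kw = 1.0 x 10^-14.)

8.90

n(CH3COOH) = 0.3175 x 0.01558 = 0.004947 mol; V(LiOH) at equivalence = 0.004947/0.1716 = 0.02883 L.
At equivalence all the acid is converted to CH3COO-; total volume = 0.01558 + 0.02883 = 0.04441 L, so [CH3COO-] = 0.004947/0.04441 = 0.1114 M.
Kb = Kw/Ka = 1.0e-14 / 1.8 x 10^-5 = 5.56e-10.
[OH^-] = sqrt(Kb x [CH3COO-]) = sqrt(5.56e-10 x 0.1114) = 7.87e-6 M.
pOH = 5.10, so pH = 14.00 - 5.10 = 8.90.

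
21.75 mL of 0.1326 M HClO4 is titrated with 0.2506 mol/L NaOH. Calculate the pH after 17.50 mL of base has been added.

12.58

n(acid) = 0.1326 x 0.02175 = 0.002884 mol; n(NaOH) added = 0.2506 x 0.01750 = 0.004385 mol.
Base is in excess by 0.004385 - 0.002884 = 0.001501 mol in a total volume of 0.03925 L.
[OH^-] = 0.001501/0.03925 = 0.03825 M, so pOH = 1.42 and pH = 14.00 - 1.42 = 12.58.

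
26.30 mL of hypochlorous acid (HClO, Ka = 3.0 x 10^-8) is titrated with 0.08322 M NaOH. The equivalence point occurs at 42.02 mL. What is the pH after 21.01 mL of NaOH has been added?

7.52

21.01 mL is exactly half the equivalence volume (42.02/2), i.e. the half-equivalence point.
There, n(HA) = n(A^-), so pH = pKa = -log(3.0 x 10^-8) = 7.52.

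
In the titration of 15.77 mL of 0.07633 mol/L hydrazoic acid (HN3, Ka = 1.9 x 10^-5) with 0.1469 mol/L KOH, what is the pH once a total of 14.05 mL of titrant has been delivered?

12.46

n(acid) = 0.07633 x 0.01577 = 0.001204 mol; n(KOH) added = 0.1469 x 0.01405 = 0.002064 mol.
Base is in excess by 0.002064 - 0.001204 = 0.0008602 mol in a total volume of 0.02982 L.
[OH^-] = 0.0008602/0.02982 = 0.02885 M, so pOH = 1.54 and pH = 14.00 - 1.54 = 12.46.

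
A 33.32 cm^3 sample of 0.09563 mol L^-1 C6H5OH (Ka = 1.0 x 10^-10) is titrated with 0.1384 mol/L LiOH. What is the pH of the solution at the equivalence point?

n(C6H5OH) = 0.09563 x 0.03332 = 0.003186 mol; V(LiOH) at equivalence = 0.003186/0.1384 = 0.02302 L.
At equivalence all the acid is converted to C6H5O-; total volume = 0.03332 + 0.02302 = 0.05634 L, so [C6H5O-] = 0.003186/0.05634 = 0.05655 M.
Kb = Kw/Ka = 1.0e-14 / 1.0 x 10^-10 = 0.000100.
[OH^-] = sqrt(Kb x [C6H5O-]) = sqrt(0.000100 x 0.05655) = 0.00238 M.
pOH = 2.62, so pH = 14.00 - 2.62 = 11.38.

11.38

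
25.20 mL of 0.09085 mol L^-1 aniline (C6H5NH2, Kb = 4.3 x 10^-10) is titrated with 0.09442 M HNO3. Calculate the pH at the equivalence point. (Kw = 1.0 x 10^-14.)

n(C6H5NH2) = 0.09085 x 0.02520 = 0.002289 mol; V(HNO3) at equivalence = 0.002289/0.09442 = 0.02425 L.
At equivalence the base is fully converted to C6H5NH3+; total volume = 0.04945 L, so [C6H5NH3+] = 0.002289/0.04945 = 0.04630 M.
Ka(C6H5NH3+) = Kw/Kb = 1.0e-14 / 4.3 x 10^-10 = 2.33e-5.
[H^+] = sqrt(Ka x [C6H5NH3+]) = sqrt(2.33e-5 x 0.04630) = 0.00104 M.
pH = -log(0.00104) = 2.98.

2.98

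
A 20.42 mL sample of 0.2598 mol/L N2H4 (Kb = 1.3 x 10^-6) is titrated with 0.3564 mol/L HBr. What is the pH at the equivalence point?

4.47

n(N2H4) = 0.2598 x 0.02042 = 0.005305 mol; V(HBr) at equivalence = 0.005305/0.3564 = 0.01489 L.
At equivalence the base is fully converted to N2H5+; total volume = 0.03531 L, so [N2H5+] = 0.005305/0.03531 = 0.1503 M.
Ka(N2H5+) = Kw/Kb = 1.0e-14 / 1.3 x 10^-6 = 7.69e-9.
[H^+] = sqrt(Ka x [N2H5+]) = sqrt(7.69e-9 x 0.1503) = 3.40e-5 M.
pH = -log(3.40e-5) = 4.47.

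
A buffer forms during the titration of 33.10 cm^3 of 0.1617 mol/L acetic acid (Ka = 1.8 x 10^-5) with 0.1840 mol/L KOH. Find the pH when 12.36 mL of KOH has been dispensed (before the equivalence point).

Initial n(CH3COOH) = 0.1617 x 0.03310 = 0.005352 mol.
n(KOH) added = 0.1840 x 0.01236 = 0.002274 mol, converting that many moles of CH3COOH to CH3COO-.
Remaining n(CH3COOH) = 0.003078 mol; n(CH3COO-) = 0.002274 mol.
By Henderson-Hasselbalch, pH = pKa + log([A^-]/[HA]) = 4.74 + log(0.002274/0.003078) = 4.74 + (-0.13) = 4.61.

4.61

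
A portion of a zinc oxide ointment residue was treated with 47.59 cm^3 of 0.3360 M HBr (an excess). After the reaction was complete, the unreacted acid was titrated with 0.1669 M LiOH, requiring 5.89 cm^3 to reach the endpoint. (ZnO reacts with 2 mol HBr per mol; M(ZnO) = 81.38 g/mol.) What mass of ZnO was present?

0.611 g

Total n(HBr) added = 0.3360 x 0.04759 = 0.01599 mol.
n(LiOH) used = 0.1669 x 0.005890 = 0.0009830 mol, which equals the excess n(HBr).
So n(HBr) consumed by the sample = 0.01599 - 0.0009830 = 0.01501 mol.
n(ZnO) = 0.01501 / 2 = 0.007504 mol.
mass = 0.007504 mol x 81.38 g/mol = 0.611 g.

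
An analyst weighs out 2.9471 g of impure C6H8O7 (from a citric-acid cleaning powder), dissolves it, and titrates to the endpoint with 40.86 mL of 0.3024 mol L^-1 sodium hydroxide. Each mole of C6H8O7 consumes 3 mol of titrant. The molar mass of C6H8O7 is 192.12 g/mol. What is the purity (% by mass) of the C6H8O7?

n(NaOH) = 0.3024 x 0.04086 = 0.01236 mol.
n(C6H8O7) = 0.01236 / 3 = 0.004119 mol.
mass of C6H8O7 = 0.004119 x 192.12 = 0.7913 g.
% purity = 0.7913 / 2.9471 x 100 = 26.8%.

26.8%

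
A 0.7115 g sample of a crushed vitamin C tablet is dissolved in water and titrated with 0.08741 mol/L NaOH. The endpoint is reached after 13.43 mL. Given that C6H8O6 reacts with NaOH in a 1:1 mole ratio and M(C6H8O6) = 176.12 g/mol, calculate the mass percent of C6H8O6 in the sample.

29.1%

n(NaOH) = 0.08741 x 0.01343 = 0.001174 mol.
n(C6H8O6) = 0.001174 / 1 = 0.001174 mol.
mass of C6H8O6 = 0.001174 x 176.12 = 0.2068 g.
% purity = 0.2068 / 0.7115 x 100 = 29.1%.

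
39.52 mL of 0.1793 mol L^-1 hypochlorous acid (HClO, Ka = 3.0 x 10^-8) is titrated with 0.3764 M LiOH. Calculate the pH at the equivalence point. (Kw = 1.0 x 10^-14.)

n(HClO) = 0.1793 x 0.03952 = 0.007086 mol; V(LiOH) at equivalence = 0.007086/0.3764 = 0.01883 L.
At equivalence all the acid is converted to ClO-; total volume = 0.03952 + 0.01883 = 0.05835 L, so [ClO-] = 0.007086/0.05835 = 0.1214 M.
Kb = Kw/Ka = 1.0e-14 / 3.0 x 10^-8 = 3.33e-7.
[OH^-] = sqrt(Kb x [ClO-]) = sqrt(3.33e-7 x 0.1214) = 0.000201 M.
pOH = 3.70, so pH = 14.00 - 3.70 = 10.30.

10.30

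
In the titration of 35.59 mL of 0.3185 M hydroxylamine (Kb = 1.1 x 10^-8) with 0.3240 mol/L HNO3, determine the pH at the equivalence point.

n(NH2OH) = 0.3185 x 0.03559 = 0.01134 mol; V(HNO3) at equivalence = 0.01134/0.3240 = 0.03499 L.
At equivalence the base is fully converted to NH3OH+; total volume = 0.07058 L, so [NH3OH+] = 0.01134/0.07058 = 0.1606 M.
Ka(NH3OH+) = Kw/Kb = 1.0e-14 / 1.1 x 10^-8 = 9.09e-7.
[H^+] = sqrt(Ka x [NH3OH+]) = sqrt(9.09e-7 x 0.1606) = 0.000382 M.
pH = -log(0.000382) = 3.42.

3.42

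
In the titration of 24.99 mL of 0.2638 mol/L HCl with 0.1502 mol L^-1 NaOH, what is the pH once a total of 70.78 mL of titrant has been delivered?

12.63

n(acid) = 0.2638 x 0.02499 = 0.006592 mol; n(NaOH) added = 0.1502 x 0.07078 = 0.01063 mol.
Base is in excess by 0.01063 - 0.006592 = 0.004039 mol in a total volume of 0.09577 L.
[OH^-] = 0.004039/0.09577 = 0.04217 M, so pOH = 1.37 and pH = 14.00 - 1.37 = 12.63.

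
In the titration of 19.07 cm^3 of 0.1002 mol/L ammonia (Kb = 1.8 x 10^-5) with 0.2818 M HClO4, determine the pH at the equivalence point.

n(NH3) = 0.1002 x 0.01907 = 0.001911 mol; V(HClO4) at equivalence = 0.001911/0.2818 = 0.006781 L.
At equivalence the base is fully converted to NH4+; total volume = 0.02585 L, so [NH4+] = 0.001911/0.02585 = 0.07392 M.
Ka(NH4+) = Kw/Kb = 1.0e-14 / 1.8 x 10^-5 = 5.56e-10.
[H^+] = sqrt(Ka x [NH4+]) = sqrt(5.56e-10 x 0.07392) = 6.41e-6 M.
pH = -log(6.41e-6) = 5.19.

5.19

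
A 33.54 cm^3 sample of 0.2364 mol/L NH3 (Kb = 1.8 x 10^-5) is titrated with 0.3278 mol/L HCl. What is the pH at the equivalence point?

n(NH3) = 0.2364 x 0.03354 = 0.007929 mol; V(HCl) at equivalence = 0.007929/0.3278 = 0.02419 L.
At equivalence the base is fully converted to NH4+; total volume = 0.05773 L, so [NH4+] = 0.007929/0.05773 = 0.1373 M.
Ka(NH4+) = Kw/Kb = 1.0e-14 / 1.8 x 10^-5 = 5.56e-10.
[H^+] = sqrt(Ka x [NH4+]) = sqrt(5.56e-10 x 0.1373) = 8.74e-6 M.
pH = -log(8.74e-6) = 5.06.

5.06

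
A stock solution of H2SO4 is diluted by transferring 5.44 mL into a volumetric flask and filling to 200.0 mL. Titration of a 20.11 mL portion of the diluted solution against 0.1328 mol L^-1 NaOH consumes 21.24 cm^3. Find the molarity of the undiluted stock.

2.58 M

n(NaOH) = 0.1328 x 0.02124 = 0.002821 mol.
n(H2SO4) in the aliquot = 0.002821 x 1/2 = 0.001410 mol.
[diluted H2SO4] = 0.001410 / 0.02011 = 0.07013 M.
Dilution factor = 200.0/5.440 = 36.76, so [stock] = 0.07013 x 36.76 = 2.58 M.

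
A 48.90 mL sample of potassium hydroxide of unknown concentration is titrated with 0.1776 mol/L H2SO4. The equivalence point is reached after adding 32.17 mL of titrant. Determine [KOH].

0.234 M

n(H2SO4) delivered = 0.1776 x 0.03217 = 0.005713 mol.
The reaction is 2 KOH + 1 H2SO4, so n(KOH) = 0.005713 x 2/1 = 0.01143 mol.
[KOH] = 0.01143 mol / 0.04890 L = 0.234 M.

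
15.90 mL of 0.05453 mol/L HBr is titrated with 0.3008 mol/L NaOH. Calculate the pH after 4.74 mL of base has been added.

n(acid) = 0.05453 x 0.01590 = 0.0008670 mol; n(NaOH) added = 0.3008 x 0.004740 = 0.001426 mol.
Base is in excess by 0.001426 - 0.0008670 = 0.0005588 mol in a total volume of 0.02064 L.
[OH^-] = 0.0005588/0.02064 = 0.02707 M, so pOH = 1.57 and pH = 14.00 - 1.57 = 12.43.

12.43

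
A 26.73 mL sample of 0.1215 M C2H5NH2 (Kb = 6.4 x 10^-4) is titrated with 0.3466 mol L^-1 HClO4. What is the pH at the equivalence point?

5.93

n(C2H5NH2) = 0.1215 x 0.02673 = 0.003248 mol; V(HClO4) at equivalence = 0.003248/0.3466 = 0.009370 L.
At equivalence the base is fully converted to C2H5NH3+; total volume = 0.03610 L, so [C2H5NH3+] = 0.003248/0.03610 = 0.08996 M.
Ka(C2H5NH3+) = Kw/Kb = 1.0e-14 / 6.4 x 10^-4 = 1.56e-11.
[H^+] = sqrt(Ka x [C2H5NH3+]) = sqrt(1.56e-11 x 0.08996) = 1.19e-6 M.
pH = -log(1.19e-6) = 5.93.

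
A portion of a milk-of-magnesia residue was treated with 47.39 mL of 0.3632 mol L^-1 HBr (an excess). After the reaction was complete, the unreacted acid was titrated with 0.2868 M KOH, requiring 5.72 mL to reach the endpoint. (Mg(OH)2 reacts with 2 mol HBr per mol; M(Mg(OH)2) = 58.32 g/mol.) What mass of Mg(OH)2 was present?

0.454 g

Total n(HBr) added = 0.3632 x 0.04739 = 0.01721 mol.
n(KOH) used = 0.2868 x 0.005720 = 0.001640 mol, which equals the excess n(HBr).
So n(HBr) consumed by the sample = 0.01721 - 0.001640 = 0.01557 mol.
n(Mg(OH)2) = 0.01557 / 2 = 0.007786 mol.
mass = 0.007786 mol x 58.32 g/mol = 0.454 g.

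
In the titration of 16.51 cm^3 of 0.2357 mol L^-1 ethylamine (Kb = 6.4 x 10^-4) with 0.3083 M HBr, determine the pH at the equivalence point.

n(C2H5NH2) = 0.2357 x 0.01651 = 0.003891 mol; V(HBr) at equivalence = 0.003891/0.3083 = 0.01262 L.
At equivalence the base is fully converted to C2H5NH3+; total volume = 0.02913 L, so [C2H5NH3+] = 0.003891/0.02913 = 0.1336 M.
Ka(C2H5NH3+) = Kw/Kb = 1.0e-14 / 6.4 x 10^-4 = 1.56e-11.
[H^+] = sqrt(Ka x [C2H5NH3+]) = sqrt(1.56e-11 x 0.1336) = 1.44e-6 M.
pH = -log(1.44e-6) = 5.84.

5.84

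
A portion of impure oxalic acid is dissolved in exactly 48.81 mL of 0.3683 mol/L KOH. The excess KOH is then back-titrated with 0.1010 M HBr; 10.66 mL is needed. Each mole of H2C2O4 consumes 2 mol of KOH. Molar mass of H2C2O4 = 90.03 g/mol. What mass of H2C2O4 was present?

Total n(KOH) added = 0.3683 x 0.04881 = 0.01798 mol.
n(HBr) used = 0.1010 x 0.01066 = 0.001077 mol, which equals the excess n(KOH).
So n(KOH) consumed by the sample = 0.01798 - 0.001077 = 0.01690 mol.
n(H2C2O4) = 0.01690 / 2 = 0.008450 mol.
mass = 0.008450 mol x 90.03 g/mol = 0.761 g.

0.761 g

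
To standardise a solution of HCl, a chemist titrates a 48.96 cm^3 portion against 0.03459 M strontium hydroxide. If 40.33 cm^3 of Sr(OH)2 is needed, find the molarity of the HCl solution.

n(Sr(OH)2) delivered = 0.03459 x 0.04033 = 0.001395 mol.
The reaction is 2 HCl + 1 Sr(OH)2, so n(HCl) = 0.001395 x 2/1 = 0.002790 mol.
[HCl] = 0.002790 mol / 0.04896 L = 0.0570 M.

0.0570 M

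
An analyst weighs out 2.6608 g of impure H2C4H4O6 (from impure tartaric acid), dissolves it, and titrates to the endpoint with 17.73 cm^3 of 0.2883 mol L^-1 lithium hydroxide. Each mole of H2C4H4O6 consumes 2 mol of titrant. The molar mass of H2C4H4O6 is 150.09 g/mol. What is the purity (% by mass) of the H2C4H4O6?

n(LiOH) = 0.2883 x 0.01773 = 0.005112 mol.
n(H2C4H4O6) = 0.005112 / 2 = 0.002556 mol.
mass of H2C4H4O6 = 0.002556 x 150.09 = 0.3836 g.
% purity = 0.3836 / 2.6608 x 100 = 14.4%.

14.4%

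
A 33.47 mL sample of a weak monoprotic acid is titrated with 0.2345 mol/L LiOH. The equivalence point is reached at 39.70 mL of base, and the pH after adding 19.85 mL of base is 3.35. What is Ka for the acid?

19.85 mL is half of the equivalence volume, so this is the half-equivalence point where [HA] = [A^-].
At half-equivalence pH = pKa, so pKa = 3.35.
Ka = 10^(-3.35) = 4.5 x 10^-4.

4.5 x 10^-4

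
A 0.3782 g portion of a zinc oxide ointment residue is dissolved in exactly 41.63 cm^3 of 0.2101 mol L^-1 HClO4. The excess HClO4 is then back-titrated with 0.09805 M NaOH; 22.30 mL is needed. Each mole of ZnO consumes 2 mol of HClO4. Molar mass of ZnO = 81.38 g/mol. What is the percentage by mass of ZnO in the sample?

Total n(HClO4) added = 0.2101 x 0.04163 = 0.008746 mol.
n(NaOH) used = 0.09805 x 0.02230 = 0.002187 mol, which equals the excess n(HClO4).
So n(HClO4) consumed by the sample = 0.008746 - 0.002187 = 0.006560 mol.
n(ZnO) = 0.006560 / 2 = 0.003280 mol.
mass ZnO = 0.003280 x 81.38 = 0.2669 g, so %ZnO = 0.2669/0.3782 x 100 = 70.6%.

70.6%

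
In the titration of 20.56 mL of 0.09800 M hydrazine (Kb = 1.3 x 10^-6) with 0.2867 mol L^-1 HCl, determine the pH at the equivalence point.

4.63

n(N2H4) = 0.09800 x 0.02056 = 0.002015 mol; V(HCl) at equivalence = 0.002015/0.2867 = 0.007028 L.
At equivalence the base is fully converted to N2H5+; total volume = 0.02759 L, so [N2H5+] = 0.002015/0.02759 = 0.07304 M.
Ka(N2H5+) = Kw/Kb = 1.0e-14 / 1.3 x 10^-6 = 7.69e-9.
[H^+] = sqrt(Ka x [N2H5+]) = sqrt(7.69e-9 x 0.07304) = 2.37e-5 M.
pH = -log(2.37e-5) = 4.63.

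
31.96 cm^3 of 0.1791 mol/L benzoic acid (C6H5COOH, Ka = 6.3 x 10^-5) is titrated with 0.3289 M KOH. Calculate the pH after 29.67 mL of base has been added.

n(acid) = 0.1791 x 0.03196 = 0.005724 mol; n(KOH) added = 0.3289 x 0.02967 = 0.009758 mol.
Base is in excess by 0.009758 - 0.005724 = 0.004034 mol in a total volume of 0.06163 L.
[OH^-] = 0.004034/0.06163 = 0.06546 M, so pOH = 1.18 and pH = 14.00 - 1.18 = 12.82.

12.82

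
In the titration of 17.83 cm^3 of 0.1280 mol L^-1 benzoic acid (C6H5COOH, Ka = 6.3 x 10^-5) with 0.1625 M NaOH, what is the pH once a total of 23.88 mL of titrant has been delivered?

12.58

n(acid) = 0.1280 x 0.01783 = 0.002282 mol; n(NaOH) added = 0.1625 x 0.02388 = 0.003881 mol.
Base is in excess by 0.003881 - 0.002282 = 0.001598 mol in a total volume of 0.04171 L.
[OH^-] = 0.001598/0.04171 = 0.03832 M, so pOH = 1.42 and pH = 14.00 - 1.42 = 12.58.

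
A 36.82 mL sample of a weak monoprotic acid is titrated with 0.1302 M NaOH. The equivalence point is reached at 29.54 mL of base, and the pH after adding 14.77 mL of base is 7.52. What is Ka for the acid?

14.77 mL is half of the equivalence volume, so this is the half-equivalence point where [HA] = [A^-].
At half-equivalence pH = pKa, so pKa = 7.52.
Ka = 10^(-7.52) = 3.0 x 10^-8.

3.0 x 10^-8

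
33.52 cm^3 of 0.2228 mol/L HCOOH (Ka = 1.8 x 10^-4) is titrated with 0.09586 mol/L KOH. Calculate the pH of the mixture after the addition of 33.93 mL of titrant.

Initial n(HCOOH) = 0.2228 x 0.03352 = 0.007468 mol.
n(KOH) added = 0.09586 x 0.03393 = 0.003253 mol, converting that many moles of HCOOH to HCOO-.
Remaining n(HCOOH) = 0.004216 mol; n(HCOO-) = 0.003253 mol.
By Henderson-Hasselbalch, pH = pKa + log([A^-]/[HA]) = 3.74 + log(0.003253/0.004216) = 3.74 + (-0.11) = 3.63.

3.63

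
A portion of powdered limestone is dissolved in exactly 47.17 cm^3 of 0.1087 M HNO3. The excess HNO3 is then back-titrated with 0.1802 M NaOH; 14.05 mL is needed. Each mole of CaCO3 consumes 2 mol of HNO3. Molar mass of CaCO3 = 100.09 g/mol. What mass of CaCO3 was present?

Total n(HNO3) added = 0.1087 x 0.04717 = 0.005127 mol.
n(NaOH) used = 0.1802 x 0.01405 = 0.002532 mol, which equals the excess n(HNO3).
So n(HNO3) consumed by the sample = 0.005127 - 0.002532 = 0.002596 mol.
n(CaCO3) = 0.002596 / 2 = 0.001298 mol.
mass = 0.001298 mol x 100.09 g/mol = 0.130 g.

0.130 g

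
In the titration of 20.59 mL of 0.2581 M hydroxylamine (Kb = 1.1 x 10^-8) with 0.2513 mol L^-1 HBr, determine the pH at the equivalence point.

n(NH2OH) = 0.2581 x 0.02059 = 0.005314 mol; V(HBr) at equivalence = 0.005314/0.2513 = 0.02115 L.
At equivalence the base is fully converted to NH3OH+; total volume = 0.04174 L, so [NH3OH+] = 0.005314/0.04174 = 0.1273 M.
Ka(NH3OH+) = Kw/Kb = 1.0e-14 / 1.1 x 10^-8 = 9.09e-7.
[H^+] = sqrt(Ka x [NH3OH+]) = sqrt(9.09e-7 x 0.1273) = 0.000340 M.
pH = -log(0.000340) = 3.47.

3.47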